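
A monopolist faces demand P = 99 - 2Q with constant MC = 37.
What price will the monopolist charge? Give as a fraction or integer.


MR = 99 - 4Q
Set MR = MC: 99 - 4Q = 37
Q* = 31/2
Substitute into demand:
P* = 99 - 2*31/2 = 68

68


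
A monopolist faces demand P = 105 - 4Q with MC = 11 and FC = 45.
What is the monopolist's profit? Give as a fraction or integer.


MR = MC: 105 - 8Q = 11
Q* = 47/4
P* = 105 - 4*47/4 = 58
Profit = (P* - MC)*Q* - FC
= (58 - 11)*47/4 - 45
= 47*47/4 - 45
= 2209/4 - 45 = 2029/4

2029/4


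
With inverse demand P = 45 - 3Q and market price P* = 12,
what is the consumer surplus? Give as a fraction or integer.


Maximum willingness to pay (at Q=0): P_max = 45
Quantity demanded at P* = 12:
Q* = (45 - 12)/3 = 11
CS = (1/2) * Q* * (P_max - P*)
CS = (1/2) * 11 * (45 - 12)
CS = (1/2) * 11 * 33 = 363/2

363/2


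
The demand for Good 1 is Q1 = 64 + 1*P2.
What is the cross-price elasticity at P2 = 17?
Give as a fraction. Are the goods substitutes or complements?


dQ1/dP2 = 1
At P2 = 17: Q1 = 64 + 1*17 = 81
Exy = (dQ1/dP2)(P2/Q1) = 1 * 17 / 81 = 17/81
Since Exy > 0, the goods are substitutes.

17/81 (substitutes)


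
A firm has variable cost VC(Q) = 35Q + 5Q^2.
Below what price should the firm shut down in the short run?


AVC(Q) = VC(Q)/Q = 35 + 5Q
AVC is increasing in Q, so minimum AVC is at Q -> 0+.
Min AVC = 35
The firm should shut down if P < 35.

35


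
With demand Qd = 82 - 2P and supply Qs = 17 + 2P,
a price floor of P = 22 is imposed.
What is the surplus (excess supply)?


At P = 22:
Qd = 82 - 2*22 = 38
Qs = 17 + 2*22 = 61
Surplus = Qs - Qd = 61 - 38 = 23

23


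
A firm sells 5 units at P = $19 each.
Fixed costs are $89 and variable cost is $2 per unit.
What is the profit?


Total Revenue = P * Q = 19 * 5 = $95
Total Cost = FC + VC*Q = 89 + 2*5 = $99
Profit = TR - TC = 95 - 99 = $-4

$-4


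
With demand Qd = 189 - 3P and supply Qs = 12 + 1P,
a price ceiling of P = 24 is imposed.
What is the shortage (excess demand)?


At P = 24:
Qd = 189 - 3*24 = 117
Qs = 12 + 1*24 = 36
Shortage = Qd - Qs = 117 - 36 = 81

81


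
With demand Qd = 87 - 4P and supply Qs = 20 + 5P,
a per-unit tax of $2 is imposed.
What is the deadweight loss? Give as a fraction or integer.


Pre-tax equilibrium quantity: Q* = 515/9
Post-tax equilibrium quantity: Q_tax = 475/9
Reduction in quantity: Q* - Q_tax = 40/9
DWL = (1/2) * tax * (Q* - Q_tax)
DWL = (1/2) * 2 * 40/9 = 40/9

40/9


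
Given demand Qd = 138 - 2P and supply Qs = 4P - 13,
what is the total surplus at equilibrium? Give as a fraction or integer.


Find equilibrium: 138 - 2P = 4P - 13
138 + 13 = 6P
P* = 151/6 = 151/6
Q* = 4*151/6 - 13 = 263/3
Inverse demand: P = 69 - Q/2, so P_max = 69
Inverse supply: P = 13/4 + Q/4, so P_min = 13/4
CS = (1/2) * 263/3 * (69 - 151/6) = 69169/36
PS = (1/2) * 263/3 * (151/6 - 13/4) = 69169/72
TS = CS + PS = 69169/36 + 69169/72 = 69169/24

69169/24


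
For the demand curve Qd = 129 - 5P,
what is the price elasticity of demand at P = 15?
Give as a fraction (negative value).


dQ/dP = -5
At P = 15: Q = 129 - 5*15 = 54
E = (dQ/dP)(P/Q) = (-5)(15/54) = -25/18

-25/18


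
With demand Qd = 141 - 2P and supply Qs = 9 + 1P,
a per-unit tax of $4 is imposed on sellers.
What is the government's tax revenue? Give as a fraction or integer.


With tax on sellers, new supply: Qs' = 9 + 1(P - 4)
= 5 + 1P
New equilibrium quantity:
Q_new = 151/3
Tax revenue = tax * Q_new = 4 * 151/3 = 604/3

604/3


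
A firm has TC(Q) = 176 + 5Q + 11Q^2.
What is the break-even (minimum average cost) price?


AC(Q) = 176/Q + 5 + 11Q
To minimize: dAC/dQ = -176/Q^2 + 11 = 0
Q^2 = 176/11 = 16
Q* = 4
Min AC = 176/4 + 5 + 11*4
Min AC = 44 + 5 + 44 = 93

93


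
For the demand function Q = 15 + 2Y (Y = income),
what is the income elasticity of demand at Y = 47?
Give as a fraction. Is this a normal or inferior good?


dQ/dY = 2
At Y = 47: Q = 15 + 2*47 = 109
Ey = (dQ/dY)(Y/Q) = 2 * 47 / 109 = 94/109
Since Ey > 0, this is a normal good.

94/109 (normal good)


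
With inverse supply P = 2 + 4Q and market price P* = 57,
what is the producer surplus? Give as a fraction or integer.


Minimum supply price (at Q=0): P_min = 2
Quantity supplied at P* = 57:
Q* = (57 - 2)/4 = 55/4
PS = (1/2) * Q* * (P* - P_min)
PS = (1/2) * 55/4 * (57 - 2)
PS = (1/2) * 55/4 * 55 = 3025/8

3025/8


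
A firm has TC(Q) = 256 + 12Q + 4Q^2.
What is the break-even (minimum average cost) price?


AC(Q) = 256/Q + 12 + 4Q
To minimize: dAC/dQ = -256/Q^2 + 4 = 0
Q^2 = 256/4 = 64
Q* = 8
Min AC = 256/8 + 12 + 4*8
Min AC = 32 + 12 + 32 = 76

76


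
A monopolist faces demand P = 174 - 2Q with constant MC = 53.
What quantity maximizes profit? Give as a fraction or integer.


TR = P*Q = (174 - 2Q)Q = 174Q - 2Q^2
MR = dTR/dQ = 174 - 4Q
Set MR = MC:
174 - 4Q = 53
121 = 4Q
Q* = 121/4 = 121/4

121/4


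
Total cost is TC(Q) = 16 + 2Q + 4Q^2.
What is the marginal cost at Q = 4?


MC = dTC/dQ = 2 + 2*4*Q
At Q = 4:
MC = 2 + 8*4
MC = 2 + 32 = 34

34


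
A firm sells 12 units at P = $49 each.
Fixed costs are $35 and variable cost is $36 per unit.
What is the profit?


Total Revenue = P * Q = 49 * 12 = $588
Total Cost = FC + VC*Q = 35 + 36*12 = $467
Profit = TR - TC = 588 - 467 = $121

$121


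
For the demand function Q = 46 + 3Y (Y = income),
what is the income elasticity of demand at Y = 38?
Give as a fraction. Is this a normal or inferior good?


dQ/dY = 3
At Y = 38: Q = 46 + 3*38 = 160
Ey = (dQ/dY)(Y/Q) = 3 * 38 / 160 = 57/80
Since Ey > 0, this is a normal good.

57/80 (normal good)


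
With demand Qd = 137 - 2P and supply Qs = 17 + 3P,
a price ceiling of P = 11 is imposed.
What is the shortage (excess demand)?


At P = 11:
Qd = 137 - 2*11 = 115
Qs = 17 + 3*11 = 50
Shortage = Qd - Qs = 115 - 50 = 65

65


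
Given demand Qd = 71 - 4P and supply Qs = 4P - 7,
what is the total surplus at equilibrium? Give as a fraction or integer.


Find equilibrium: 71 - 4P = 4P - 7
71 + 7 = 8P
P* = 78/8 = 39/4
Q* = 4*39/4 - 7 = 32
Inverse demand: P = 71/4 - Q/4, so P_max = 71/4
Inverse supply: P = 7/4 + Q/4, so P_min = 7/4
CS = (1/2) * 32 * (71/4 - 39/4) = 128
PS = (1/2) * 32 * (39/4 - 7/4) = 128
TS = CS + PS = 128 + 128 = 256

256


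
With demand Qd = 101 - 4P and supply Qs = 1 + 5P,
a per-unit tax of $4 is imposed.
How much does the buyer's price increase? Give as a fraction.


With a per-unit tax, the buyer's price increase depends on relative slopes.
Supply slope: d = 5, Demand slope: b = 4
Buyer's price increase = d * tax / (b + d)
= 5 * 4 / (4 + 5)
= 20 / 9 = 20/9

20/9


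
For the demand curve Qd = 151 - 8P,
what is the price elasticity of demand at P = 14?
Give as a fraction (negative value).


dQ/dP = -8
At P = 14: Q = 151 - 8*14 = 39
E = (dQ/dP)(P/Q) = (-8)(14/39) = -112/39

-112/39


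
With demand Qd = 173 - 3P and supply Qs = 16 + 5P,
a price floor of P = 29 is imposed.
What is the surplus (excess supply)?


At P = 29:
Qd = 173 - 3*29 = 86
Qs = 16 + 5*29 = 161
Surplus = Qs - Qd = 161 - 86 = 75

75


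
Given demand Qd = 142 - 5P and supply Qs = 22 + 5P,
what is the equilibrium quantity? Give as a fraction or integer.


First find equilibrium price:
142 - 5P = 22 + 5P
P* = 120/10 = 12
Then substitute into demand:
Q* = 142 - 5 * 12 = 82

82


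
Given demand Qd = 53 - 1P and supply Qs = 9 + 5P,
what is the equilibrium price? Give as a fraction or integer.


At equilibrium, Qd = Qs.
53 - 1P = 9 + 5P
53 - 9 = 1P + 5P
44 = 6P
P* = 44/6 = 22/3

22/3


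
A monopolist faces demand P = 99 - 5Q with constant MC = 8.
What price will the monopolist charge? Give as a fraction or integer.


MR = 99 - 10Q
Set MR = MC: 99 - 10Q = 8
Q* = 91/10
Substitute into demand:
P* = 99 - 5*91/10 = 107/2

107/2


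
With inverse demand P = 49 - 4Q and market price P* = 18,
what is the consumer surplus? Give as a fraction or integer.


Maximum willingness to pay (at Q=0): P_max = 49
Quantity demanded at P* = 18:
Q* = (49 - 18)/4 = 31/4
CS = (1/2) * Q* * (P_max - P*)
CS = (1/2) * 31/4 * (49 - 18)
CS = (1/2) * 31/4 * 31 = 961/8

961/8


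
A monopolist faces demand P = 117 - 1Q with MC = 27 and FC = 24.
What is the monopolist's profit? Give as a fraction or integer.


MR = MC: 117 - 2Q = 27
Q* = 45
P* = 117 - 1*45 = 72
Profit = (P* - MC)*Q* - FC
= (72 - 27)*45 - 24
= 45*45 - 24
= 2025 - 24 = 2001

2001


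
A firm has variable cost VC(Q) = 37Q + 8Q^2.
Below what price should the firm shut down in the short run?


AVC(Q) = VC(Q)/Q = 37 + 8Q
AVC is increasing in Q, so minimum AVC is at Q -> 0+.
Min AVC = 37
The firm should shut down if P < 37.

37


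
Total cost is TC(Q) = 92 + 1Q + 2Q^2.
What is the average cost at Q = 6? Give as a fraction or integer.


TC(6) = 92 + 1*6 + 2*6^2
TC(6) = 92 + 6 + 72 = 170
AC = TC/Q = 170/6 = 85/3

85/3


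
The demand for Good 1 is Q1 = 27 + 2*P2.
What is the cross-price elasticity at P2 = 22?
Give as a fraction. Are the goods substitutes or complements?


dQ1/dP2 = 2
At P2 = 22: Q1 = 27 + 2*22 = 71
Exy = (dQ1/dP2)(P2/Q1) = 2 * 22 / 71 = 44/71
Since Exy > 0, the goods are substitutes.

44/71 (substitutes)


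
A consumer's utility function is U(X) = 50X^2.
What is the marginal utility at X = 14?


MU = dU/dX = 50*2*X^(2-1)
MU = 100*X^1
At X = 14:
MU = 100 * 14^1
MU = 100 * 14 = 1400

1400


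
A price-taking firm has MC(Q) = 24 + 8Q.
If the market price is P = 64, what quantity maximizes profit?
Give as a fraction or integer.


In perfect competition, profit is maximized where P = MC.
64 = 24 + 8Q
40 = 8Q
Q* = 40/8 = 5

5


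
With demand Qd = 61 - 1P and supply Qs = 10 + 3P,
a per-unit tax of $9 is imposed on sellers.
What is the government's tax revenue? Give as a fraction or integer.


With tax on sellers, new supply: Qs' = 10 + 3(P - 9)
= 3P - 17
New equilibrium quantity:
Q_new = 83/2
Tax revenue = tax * Q_new = 9 * 83/2 = 747/2

747/2


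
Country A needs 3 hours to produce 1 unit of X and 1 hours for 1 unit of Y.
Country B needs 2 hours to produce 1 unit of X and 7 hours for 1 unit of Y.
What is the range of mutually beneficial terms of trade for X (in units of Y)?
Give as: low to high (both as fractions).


Opportunity cost of X for Country A = hours_X / hours_Y = 3/1 = 3 units of Y
Opportunity cost of X for Country B = hours_X / hours_Y = 2/7 = 2/7 units of Y
Terms of trade must be between the two opportunity costs.
Range: 2/7 to 3

2/7 to 3


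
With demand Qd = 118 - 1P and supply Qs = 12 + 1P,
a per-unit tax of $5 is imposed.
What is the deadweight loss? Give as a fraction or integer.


Pre-tax equilibrium quantity: Q* = 65
Post-tax equilibrium quantity: Q_tax = 125/2
Reduction in quantity: Q* - Q_tax = 5/2
DWL = (1/2) * tax * (Q* - Q_tax)
DWL = (1/2) * 5 * 5/2 = 25/4

25/4


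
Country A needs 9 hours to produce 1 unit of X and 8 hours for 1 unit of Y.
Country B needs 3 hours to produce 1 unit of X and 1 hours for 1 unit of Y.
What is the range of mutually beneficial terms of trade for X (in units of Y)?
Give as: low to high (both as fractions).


Opportunity cost of X for Country A = hours_X / hours_Y = 9/8 = 9/8 units of Y
Opportunity cost of X for Country B = hours_X / hours_Y = 3/1 = 3 units of Y
Terms of trade must be between the two opportunity costs.
Range: 9/8 to 3

9/8 to 3


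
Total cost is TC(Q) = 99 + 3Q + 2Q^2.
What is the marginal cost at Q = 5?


MC = dTC/dQ = 3 + 2*2*Q
At Q = 5:
MC = 3 + 4*5
MC = 3 + 20 = 23

23


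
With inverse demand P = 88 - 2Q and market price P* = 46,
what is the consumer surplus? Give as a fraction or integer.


Maximum willingness to pay (at Q=0): P_max = 88
Quantity demanded at P* = 46:
Q* = (88 - 46)/2 = 21
CS = (1/2) * Q* * (P_max - P*)
CS = (1/2) * 21 * (88 - 46)
CS = (1/2) * 21 * 42 = 441

441


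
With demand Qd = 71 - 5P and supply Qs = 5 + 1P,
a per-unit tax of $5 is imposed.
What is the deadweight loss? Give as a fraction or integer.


Pre-tax equilibrium quantity: Q* = 16
Post-tax equilibrium quantity: Q_tax = 71/6
Reduction in quantity: Q* - Q_tax = 25/6
DWL = (1/2) * tax * (Q* - Q_tax)
DWL = (1/2) * 5 * 25/6 = 125/12

125/12


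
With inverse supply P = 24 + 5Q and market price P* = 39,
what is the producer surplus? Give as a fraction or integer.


Minimum supply price (at Q=0): P_min = 24
Quantity supplied at P* = 39:
Q* = (39 - 24)/5 = 3
PS = (1/2) * Q* * (P* - P_min)
PS = (1/2) * 3 * (39 - 24)
PS = (1/2) * 3 * 15 = 45/2

45/2


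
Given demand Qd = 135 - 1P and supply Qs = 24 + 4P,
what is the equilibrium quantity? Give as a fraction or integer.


First find equilibrium price:
135 - 1P = 24 + 4P
P* = 111/5 = 111/5
Then substitute into demand:
Q* = 135 - 1 * 111/5 = 564/5

564/5


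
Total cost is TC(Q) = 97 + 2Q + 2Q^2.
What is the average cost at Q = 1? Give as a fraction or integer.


TC(1) = 97 + 2*1 + 2*1^2
TC(1) = 97 + 2 + 2 = 101
AC = TC/Q = 101/1 = 101

101


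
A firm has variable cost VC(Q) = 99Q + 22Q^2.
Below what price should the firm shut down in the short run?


AVC(Q) = VC(Q)/Q = 99 + 22Q
AVC is increasing in Q, so minimum AVC is at Q -> 0+.
Min AVC = 99
The firm should shut down if P < 99.

99


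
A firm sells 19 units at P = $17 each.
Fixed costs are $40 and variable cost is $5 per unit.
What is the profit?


Total Revenue = P * Q = 17 * 19 = $323
Total Cost = FC + VC*Q = 40 + 5*19 = $135
Profit = TR - TC = 323 - 135 = $188

$188


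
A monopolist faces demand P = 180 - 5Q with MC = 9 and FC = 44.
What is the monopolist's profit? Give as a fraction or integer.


MR = MC: 180 - 10Q = 9
Q* = 171/10
P* = 180 - 5*171/10 = 189/2
Profit = (P* - MC)*Q* - FC
= (189/2 - 9)*171/10 - 44
= 171/2*171/10 - 44
= 29241/20 - 44 = 28361/20

28361/20


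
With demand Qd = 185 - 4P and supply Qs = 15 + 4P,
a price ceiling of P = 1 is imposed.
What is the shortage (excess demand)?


At P = 1:
Qd = 185 - 4*1 = 181
Qs = 15 + 4*1 = 19
Shortage = Qd - Qs = 181 - 19 = 162

162


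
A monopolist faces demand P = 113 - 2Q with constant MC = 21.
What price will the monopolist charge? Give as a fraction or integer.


MR = 113 - 4Q
Set MR = MC: 113 - 4Q = 21
Q* = 23
Substitute into demand:
P* = 113 - 2*23 = 67

67


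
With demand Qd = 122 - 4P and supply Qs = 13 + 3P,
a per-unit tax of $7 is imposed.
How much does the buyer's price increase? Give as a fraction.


With a per-unit tax, the buyer's price increase depends on relative slopes.
Supply slope: d = 3, Demand slope: b = 4
Buyer's price increase = d * tax / (b + d)
= 3 * 7 / (4 + 3)
= 21 / 7 = 3

3


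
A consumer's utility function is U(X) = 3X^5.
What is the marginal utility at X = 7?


MU = dU/dX = 3*5*X^(5-1)
MU = 15*X^4
At X = 7:
MU = 15 * 7^4
MU = 15 * 2401 = 36015

36015


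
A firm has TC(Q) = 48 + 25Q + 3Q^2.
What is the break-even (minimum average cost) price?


AC(Q) = 48/Q + 25 + 3Q
To minimize: dAC/dQ = -48/Q^2 + 3 = 0
Q^2 = 48/3 = 16
Q* = 4
Min AC = 48/4 + 25 + 3*4
Min AC = 12 + 25 + 12 = 49

49


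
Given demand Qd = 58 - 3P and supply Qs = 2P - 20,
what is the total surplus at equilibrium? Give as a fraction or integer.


Find equilibrium: 58 - 3P = 2P - 20
58 + 20 = 5P
P* = 78/5 = 78/5
Q* = 2*78/5 - 20 = 56/5
Inverse demand: P = 58/3 - Q/3, so P_max = 58/3
Inverse supply: P = 10 + Q/2, so P_min = 10
CS = (1/2) * 56/5 * (58/3 - 78/5) = 1568/75
PS = (1/2) * 56/5 * (78/5 - 10) = 784/25
TS = CS + PS = 1568/75 + 784/25 = 784/15

784/15


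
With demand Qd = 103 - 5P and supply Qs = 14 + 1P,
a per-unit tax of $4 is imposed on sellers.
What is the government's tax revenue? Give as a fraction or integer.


With tax on sellers, new supply: Qs' = 14 + 1(P - 4)
= 10 + 1P
New equilibrium quantity:
Q_new = 51/2
Tax revenue = tax * Q_new = 4 * 51/2 = 102

102


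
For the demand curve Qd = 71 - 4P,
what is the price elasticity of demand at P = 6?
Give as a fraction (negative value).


dQ/dP = -4
At P = 6: Q = 71 - 4*6 = 47
E = (dQ/dP)(P/Q) = (-4)(6/47) = -24/47

-24/47


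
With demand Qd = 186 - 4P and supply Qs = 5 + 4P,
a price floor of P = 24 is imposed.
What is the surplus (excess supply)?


At P = 24:
Qd = 186 - 4*24 = 90
Qs = 5 + 4*24 = 101
Surplus = Qs - Qd = 101 - 90 = 11

11


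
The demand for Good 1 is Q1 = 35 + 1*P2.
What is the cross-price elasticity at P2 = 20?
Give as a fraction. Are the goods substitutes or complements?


dQ1/dP2 = 1
At P2 = 20: Q1 = 35 + 1*20 = 55
Exy = (dQ1/dP2)(P2/Q1) = 1 * 20 / 55 = 4/11
Since Exy > 0, the goods are substitutes.

4/11 (substitutes)


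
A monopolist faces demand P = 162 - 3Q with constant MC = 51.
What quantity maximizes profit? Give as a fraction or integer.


TR = P*Q = (162 - 3Q)Q = 162Q - 3Q^2
MR = dTR/dQ = 162 - 6Q
Set MR = MC:
162 - 6Q = 51
111 = 6Q
Q* = 111/6 = 37/2

37/2


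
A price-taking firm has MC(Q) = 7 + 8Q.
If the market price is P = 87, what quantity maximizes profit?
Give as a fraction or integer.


In perfect competition, profit is maximized where P = MC.
87 = 7 + 8Q
80 = 8Q
Q* = 80/8 = 10

10


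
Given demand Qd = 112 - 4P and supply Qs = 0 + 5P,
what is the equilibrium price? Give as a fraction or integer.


At equilibrium, Qd = Qs.
112 - 4P = 0 + 5P
112 - 0 = 4P + 5P
112 = 9P
P* = 112/9 = 112/9

112/9


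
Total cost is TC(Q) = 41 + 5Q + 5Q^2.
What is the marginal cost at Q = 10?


MC = dTC/dQ = 5 + 2*5*Q
At Q = 10:
MC = 5 + 10*10
MC = 5 + 100 = 105

105


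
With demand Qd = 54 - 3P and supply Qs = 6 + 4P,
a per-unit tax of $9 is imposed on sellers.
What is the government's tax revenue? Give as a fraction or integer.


With tax on sellers, new supply: Qs' = 6 + 4(P - 9)
= 4P - 30
New equilibrium quantity:
Q_new = 18
Tax revenue = tax * Q_new = 9 * 18 = 162

162


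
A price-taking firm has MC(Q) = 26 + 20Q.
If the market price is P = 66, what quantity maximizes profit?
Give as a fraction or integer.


In perfect competition, profit is maximized where P = MC.
66 = 26 + 20Q
40 = 20Q
Q* = 40/20 = 2

2


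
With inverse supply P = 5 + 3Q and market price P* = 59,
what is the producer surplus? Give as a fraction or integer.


Minimum supply price (at Q=0): P_min = 5
Quantity supplied at P* = 59:
Q* = (59 - 5)/3 = 18
PS = (1/2) * Q* * (P* - P_min)
PS = (1/2) * 18 * (59 - 5)
PS = (1/2) * 18 * 54 = 486

486


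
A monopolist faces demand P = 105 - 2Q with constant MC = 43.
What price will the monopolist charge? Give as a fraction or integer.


MR = 105 - 4Q
Set MR = MC: 105 - 4Q = 43
Q* = 31/2
Substitute into demand:
P* = 105 - 2*31/2 = 74

74


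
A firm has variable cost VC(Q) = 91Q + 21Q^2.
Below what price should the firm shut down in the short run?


AVC(Q) = VC(Q)/Q = 91 + 21Q
AVC is increasing in Q, so minimum AVC is at Q -> 0+.
Min AVC = 91
The firm should shut down if P < 91.

91


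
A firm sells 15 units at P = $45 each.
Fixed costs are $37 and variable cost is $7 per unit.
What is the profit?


Total Revenue = P * Q = 45 * 15 = $675
Total Cost = FC + VC*Q = 37 + 7*15 = $142
Profit = TR - TC = 675 - 142 = $533

$533


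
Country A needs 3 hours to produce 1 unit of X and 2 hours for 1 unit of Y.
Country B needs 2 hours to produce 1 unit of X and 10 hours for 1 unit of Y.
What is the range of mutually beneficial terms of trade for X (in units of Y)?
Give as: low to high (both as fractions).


Opportunity cost of X for Country A = hours_X / hours_Y = 3/2 = 3/2 units of Y
Opportunity cost of X for Country B = hours_X / hours_Y = 2/10 = 1/5 units of Y
Terms of trade must be between the two opportunity costs.
Range: 1/5 to 3/2

1/5 to 3/2


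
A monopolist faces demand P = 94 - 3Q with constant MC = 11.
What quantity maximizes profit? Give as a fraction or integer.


TR = P*Q = (94 - 3Q)Q = 94Q - 3Q^2
MR = dTR/dQ = 94 - 6Q
Set MR = MC:
94 - 6Q = 11
83 = 6Q
Q* = 83/6 = 83/6

83/6


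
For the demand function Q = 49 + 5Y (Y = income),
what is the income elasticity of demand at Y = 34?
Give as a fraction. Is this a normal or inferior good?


dQ/dY = 5
At Y = 34: Q = 49 + 5*34 = 219
Ey = (dQ/dY)(Y/Q) = 5 * 34 / 219 = 170/219
Since Ey > 0, this is a normal good.

170/219 (normal good)


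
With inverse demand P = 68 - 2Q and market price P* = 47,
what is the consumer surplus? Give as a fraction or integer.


Maximum willingness to pay (at Q=0): P_max = 68
Quantity demanded at P* = 47:
Q* = (68 - 47)/2 = 21/2
CS = (1/2) * Q* * (P_max - P*)
CS = (1/2) * 21/2 * (68 - 47)
CS = (1/2) * 21/2 * 21 = 441/4

441/4


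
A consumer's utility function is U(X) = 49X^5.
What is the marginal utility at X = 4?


MU = dU/dX = 49*5*X^(5-1)
MU = 245*X^4
At X = 4:
MU = 245 * 4^4
MU = 245 * 256 = 62720

62720


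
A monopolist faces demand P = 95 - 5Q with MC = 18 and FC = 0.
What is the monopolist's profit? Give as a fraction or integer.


MR = MC: 95 - 10Q = 18
Q* = 77/10
P* = 95 - 5*77/10 = 113/2
Profit = (P* - MC)*Q* - FC
= (113/2 - 18)*77/10 - 0
= 77/2*77/10 - 0
= 5929/20 - 0 = 5929/20

5929/20


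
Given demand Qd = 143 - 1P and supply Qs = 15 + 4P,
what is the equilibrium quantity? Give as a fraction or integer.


First find equilibrium price:
143 - 1P = 15 + 4P
P* = 128/5 = 128/5
Then substitute into demand:
Q* = 143 - 1 * 128/5 = 587/5

587/5


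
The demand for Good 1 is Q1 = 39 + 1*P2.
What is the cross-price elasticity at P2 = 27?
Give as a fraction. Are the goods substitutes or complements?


dQ1/dP2 = 1
At P2 = 27: Q1 = 39 + 1*27 = 66
Exy = (dQ1/dP2)(P2/Q1) = 1 * 27 / 66 = 9/22
Since Exy > 0, the goods are substitutes.

9/22 (substitutes)


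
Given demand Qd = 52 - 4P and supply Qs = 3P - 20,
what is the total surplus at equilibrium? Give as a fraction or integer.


Find equilibrium: 52 - 4P = 3P - 20
52 + 20 = 7P
P* = 72/7 = 72/7
Q* = 3*72/7 - 20 = 76/7
Inverse demand: P = 13 - Q/4, so P_max = 13
Inverse supply: P = 20/3 + Q/3, so P_min = 20/3
CS = (1/2) * 76/7 * (13 - 72/7) = 722/49
PS = (1/2) * 76/7 * (72/7 - 20/3) = 2888/147
TS = CS + PS = 722/49 + 2888/147 = 722/21

722/21


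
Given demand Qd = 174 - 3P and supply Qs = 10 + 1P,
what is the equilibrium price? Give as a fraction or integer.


At equilibrium, Qd = Qs.
174 - 3P = 10 + 1P
174 - 10 = 3P + 1P
164 = 4P
P* = 164/4 = 41

41


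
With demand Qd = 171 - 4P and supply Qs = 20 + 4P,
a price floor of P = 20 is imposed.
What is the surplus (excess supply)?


At P = 20:
Qd = 171 - 4*20 = 91
Qs = 20 + 4*20 = 100
Surplus = Qs - Qd = 100 - 91 = 9

9


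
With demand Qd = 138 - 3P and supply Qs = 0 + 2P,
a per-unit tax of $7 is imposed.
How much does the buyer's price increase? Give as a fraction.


With a per-unit tax, the buyer's price increase depends on relative slopes.
Supply slope: d = 2, Demand slope: b = 3
Buyer's price increase = d * tax / (b + d)
= 2 * 7 / (3 + 2)
= 14 / 5 = 14/5

14/5


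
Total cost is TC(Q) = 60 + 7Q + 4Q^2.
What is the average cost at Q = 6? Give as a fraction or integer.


TC(6) = 60 + 7*6 + 4*6^2
TC(6) = 60 + 42 + 144 = 246
AC = TC/Q = 246/6 = 41

41


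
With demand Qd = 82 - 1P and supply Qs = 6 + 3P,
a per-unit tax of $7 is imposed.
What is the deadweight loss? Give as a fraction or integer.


Pre-tax equilibrium quantity: Q* = 63
Post-tax equilibrium quantity: Q_tax = 231/4
Reduction in quantity: Q* - Q_tax = 21/4
DWL = (1/2) * tax * (Q* - Q_tax)
DWL = (1/2) * 7 * 21/4 = 147/8

147/8


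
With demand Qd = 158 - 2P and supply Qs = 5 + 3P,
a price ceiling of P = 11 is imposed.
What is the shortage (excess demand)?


At P = 11:
Qd = 158 - 2*11 = 136
Qs = 5 + 3*11 = 38
Shortage = Qd - Qs = 136 - 38 = 98

98


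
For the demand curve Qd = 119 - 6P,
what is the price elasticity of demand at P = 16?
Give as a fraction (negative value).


dQ/dP = -6
At P = 16: Q = 119 - 6*16 = 23
E = (dQ/dP)(P/Q) = (-6)(16/23) = -96/23

-96/23


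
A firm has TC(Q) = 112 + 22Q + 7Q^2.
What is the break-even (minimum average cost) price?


AC(Q) = 112/Q + 22 + 7Q
To minimize: dAC/dQ = -112/Q^2 + 7 = 0
Q^2 = 112/7 = 16
Q* = 4
Min AC = 112/4 + 22 + 7*4
Min AC = 28 + 22 + 28 = 78

78


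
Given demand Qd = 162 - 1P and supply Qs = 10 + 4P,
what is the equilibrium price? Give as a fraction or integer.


At equilibrium, Qd = Qs.
162 - 1P = 10 + 4P
162 - 10 = 1P + 4P
152 = 5P
P* = 152/5 = 152/5

152/5


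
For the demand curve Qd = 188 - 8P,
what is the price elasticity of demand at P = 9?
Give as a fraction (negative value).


dQ/dP = -8
At P = 9: Q = 188 - 8*9 = 116
E = (dQ/dP)(P/Q) = (-8)(9/116) = -18/29

-18/29


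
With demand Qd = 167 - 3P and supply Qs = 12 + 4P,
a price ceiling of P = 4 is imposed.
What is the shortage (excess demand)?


At P = 4:
Qd = 167 - 3*4 = 155
Qs = 12 + 4*4 = 28
Shortage = Qd - Qs = 155 - 28 = 127

127


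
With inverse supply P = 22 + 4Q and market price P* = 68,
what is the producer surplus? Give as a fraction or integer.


Minimum supply price (at Q=0): P_min = 22
Quantity supplied at P* = 68:
Q* = (68 - 22)/4 = 23/2
PS = (1/2) * Q* * (P* - P_min)
PS = (1/2) * 23/2 * (68 - 22)
PS = (1/2) * 23/2 * 46 = 529/2

529/2


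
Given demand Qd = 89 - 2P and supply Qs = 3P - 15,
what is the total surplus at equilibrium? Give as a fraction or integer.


Find equilibrium: 89 - 2P = 3P - 15
89 + 15 = 5P
P* = 104/5 = 104/5
Q* = 3*104/5 - 15 = 237/5
Inverse demand: P = 89/2 - Q/2, so P_max = 89/2
Inverse supply: P = 5 + Q/3, so P_min = 5
CS = (1/2) * 237/5 * (89/2 - 104/5) = 56169/100
PS = (1/2) * 237/5 * (104/5 - 5) = 18723/50
TS = CS + PS = 56169/100 + 18723/50 = 18723/20

18723/20


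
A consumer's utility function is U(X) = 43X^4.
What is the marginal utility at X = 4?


MU = dU/dX = 43*4*X^(4-1)
MU = 172*X^3
At X = 4:
MU = 172 * 4^3
MU = 172 * 64 = 11008

11008


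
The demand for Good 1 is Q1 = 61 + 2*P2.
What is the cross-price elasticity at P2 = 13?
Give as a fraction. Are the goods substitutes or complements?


dQ1/dP2 = 2
At P2 = 13: Q1 = 61 + 2*13 = 87
Exy = (dQ1/dP2)(P2/Q1) = 2 * 13 / 87 = 26/87
Since Exy > 0, the goods are substitutes.

26/87 (substitutes)


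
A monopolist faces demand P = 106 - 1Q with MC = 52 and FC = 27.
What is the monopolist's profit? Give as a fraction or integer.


MR = MC: 106 - 2Q = 52
Q* = 27
P* = 106 - 1*27 = 79
Profit = (P* - MC)*Q* - FC
= (79 - 52)*27 - 27
= 27*27 - 27
= 729 - 27 = 702

702


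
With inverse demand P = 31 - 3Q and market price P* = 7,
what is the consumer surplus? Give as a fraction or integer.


Maximum willingness to pay (at Q=0): P_max = 31
Quantity demanded at P* = 7:
Q* = (31 - 7)/3 = 8
CS = (1/2) * Q* * (P_max - P*)
CS = (1/2) * 8 * (31 - 7)
CS = (1/2) * 8 * 24 = 96

96


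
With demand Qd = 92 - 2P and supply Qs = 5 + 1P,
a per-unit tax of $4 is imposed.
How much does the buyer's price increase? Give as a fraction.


With a per-unit tax, the buyer's price increase depends on relative slopes.
Supply slope: d = 1, Demand slope: b = 2
Buyer's price increase = d * tax / (b + d)
= 1 * 4 / (2 + 1)
= 4 / 3 = 4/3

4/3


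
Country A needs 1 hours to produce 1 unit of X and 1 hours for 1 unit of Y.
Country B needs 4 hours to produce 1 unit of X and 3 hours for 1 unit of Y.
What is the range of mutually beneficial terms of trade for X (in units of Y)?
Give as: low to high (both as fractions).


Opportunity cost of X for Country A = hours_X / hours_Y = 1/1 = 1 units of Y
Opportunity cost of X for Country B = hours_X / hours_Y = 4/3 = 4/3 units of Y
Terms of trade must be between the two opportunity costs.
Range: 1 to 4/3

1 to 4/3


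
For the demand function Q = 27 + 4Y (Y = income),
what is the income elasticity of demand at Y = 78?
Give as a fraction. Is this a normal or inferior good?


dQ/dY = 4
At Y = 78: Q = 27 + 4*78 = 339
Ey = (dQ/dY)(Y/Q) = 4 * 78 / 339 = 104/113
Since Ey > 0, this is a normal good.

104/113 (normal good)


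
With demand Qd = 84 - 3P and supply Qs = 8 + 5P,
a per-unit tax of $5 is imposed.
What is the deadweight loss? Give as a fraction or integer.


Pre-tax equilibrium quantity: Q* = 111/2
Post-tax equilibrium quantity: Q_tax = 369/8
Reduction in quantity: Q* - Q_tax = 75/8
DWL = (1/2) * tax * (Q* - Q_tax)
DWL = (1/2) * 5 * 75/8 = 375/16

375/16


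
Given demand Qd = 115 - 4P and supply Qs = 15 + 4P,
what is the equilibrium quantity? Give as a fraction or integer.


First find equilibrium price:
115 - 4P = 15 + 4P
P* = 100/8 = 25/2
Then substitute into demand:
Q* = 115 - 4 * 25/2 = 65

65


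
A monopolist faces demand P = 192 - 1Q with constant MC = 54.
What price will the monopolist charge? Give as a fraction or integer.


MR = 192 - 2Q
Set MR = MC: 192 - 2Q = 54
Q* = 69
Substitute into demand:
P* = 192 - 1*69 = 123

123


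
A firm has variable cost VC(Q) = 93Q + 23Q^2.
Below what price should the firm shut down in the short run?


AVC(Q) = VC(Q)/Q = 93 + 23Q
AVC is increasing in Q, so minimum AVC is at Q -> 0+.
Min AVC = 93
The firm should shut down if P < 93.

93


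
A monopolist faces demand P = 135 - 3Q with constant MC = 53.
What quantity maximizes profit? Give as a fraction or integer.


TR = P*Q = (135 - 3Q)Q = 135Q - 3Q^2
MR = dTR/dQ = 135 - 6Q
Set MR = MC:
135 - 6Q = 53
82 = 6Q
Q* = 82/6 = 41/3

41/3


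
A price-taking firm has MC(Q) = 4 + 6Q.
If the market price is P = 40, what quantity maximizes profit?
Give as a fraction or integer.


In perfect competition, profit is maximized where P = MC.
40 = 4 + 6Q
36 = 6Q
Q* = 36/6 = 6

6


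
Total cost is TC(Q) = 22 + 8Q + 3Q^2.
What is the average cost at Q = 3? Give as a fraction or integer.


TC(3) = 22 + 8*3 + 3*3^2
TC(3) = 22 + 24 + 27 = 73
AC = TC/Q = 73/3 = 73/3

73/3


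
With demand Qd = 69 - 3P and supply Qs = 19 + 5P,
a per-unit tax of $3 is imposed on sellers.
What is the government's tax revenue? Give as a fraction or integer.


With tax on sellers, new supply: Qs' = 19 + 5(P - 3)
= 4 + 5P
New equilibrium quantity:
Q_new = 357/8
Tax revenue = tax * Q_new = 3 * 357/8 = 1071/8

1071/8


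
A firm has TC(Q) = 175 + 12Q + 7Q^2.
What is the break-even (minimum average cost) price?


AC(Q) = 175/Q + 12 + 7Q
To minimize: dAC/dQ = -175/Q^2 + 7 = 0
Q^2 = 175/7 = 25
Q* = 5
Min AC = 175/5 + 12 + 7*5
Min AC = 35 + 12 + 35 = 82

82


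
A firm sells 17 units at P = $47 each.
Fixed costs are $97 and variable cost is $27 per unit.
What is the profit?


Total Revenue = P * Q = 47 * 17 = $799
Total Cost = FC + VC*Q = 97 + 27*17 = $556
Profit = TR - TC = 799 - 556 = $243

$243


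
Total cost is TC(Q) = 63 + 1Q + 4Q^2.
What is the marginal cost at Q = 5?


MC = dTC/dQ = 1 + 2*4*Q
At Q = 5:
MC = 1 + 8*5
MC = 1 + 40 = 41

41


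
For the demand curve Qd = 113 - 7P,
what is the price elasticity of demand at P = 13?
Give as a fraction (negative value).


dQ/dP = -7
At P = 13: Q = 113 - 7*13 = 22
E = (dQ/dP)(P/Q) = (-7)(13/22) = -91/22

-91/22


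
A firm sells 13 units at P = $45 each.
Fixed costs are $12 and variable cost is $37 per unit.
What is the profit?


Total Revenue = P * Q = 45 * 13 = $585
Total Cost = FC + VC*Q = 12 + 37*13 = $493
Profit = TR - TC = 585 - 493 = $92

$92


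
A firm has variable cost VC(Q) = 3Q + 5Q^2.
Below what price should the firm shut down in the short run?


AVC(Q) = VC(Q)/Q = 3 + 5Q
AVC is increasing in Q, so minimum AVC is at Q -> 0+.
Min AVC = 3
The firm should shut down if P < 3.

3


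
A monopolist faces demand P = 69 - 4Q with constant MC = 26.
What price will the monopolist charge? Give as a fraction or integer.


MR = 69 - 8Q
Set MR = MC: 69 - 8Q = 26
Q* = 43/8
Substitute into demand:
P* = 69 - 4*43/8 = 95/2

95/2


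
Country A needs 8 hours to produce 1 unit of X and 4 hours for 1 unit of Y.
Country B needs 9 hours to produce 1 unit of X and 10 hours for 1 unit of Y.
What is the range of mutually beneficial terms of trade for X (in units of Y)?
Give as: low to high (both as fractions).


Opportunity cost of X for Country A = hours_X / hours_Y = 8/4 = 2 units of Y
Opportunity cost of X for Country B = hours_X / hours_Y = 9/10 = 9/10 units of Y
Terms of trade must be between the two opportunity costs.
Range: 9/10 to 2

9/10 to 2


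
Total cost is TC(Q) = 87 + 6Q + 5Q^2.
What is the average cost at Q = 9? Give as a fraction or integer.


TC(9) = 87 + 6*9 + 5*9^2
TC(9) = 87 + 54 + 405 = 546
AC = TC/Q = 546/9 = 182/3

182/3


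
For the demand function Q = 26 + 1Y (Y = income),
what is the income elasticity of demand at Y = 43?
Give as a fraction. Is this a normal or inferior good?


dQ/dY = 1
At Y = 43: Q = 26 + 1*43 = 69
Ey = (dQ/dY)(Y/Q) = 1 * 43 / 69 = 43/69
Since Ey > 0, this is a normal good.

43/69 (normal good)


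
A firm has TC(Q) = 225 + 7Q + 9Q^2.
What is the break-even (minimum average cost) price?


AC(Q) = 225/Q + 7 + 9Q
To minimize: dAC/dQ = -225/Q^2 + 9 = 0
Q^2 = 225/9 = 25
Q* = 5
Min AC = 225/5 + 7 + 9*5
Min AC = 45 + 7 + 45 = 97

97


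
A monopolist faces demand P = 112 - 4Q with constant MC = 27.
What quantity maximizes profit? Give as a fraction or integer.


TR = P*Q = (112 - 4Q)Q = 112Q - 4Q^2
MR = dTR/dQ = 112 - 8Q
Set MR = MC:
112 - 8Q = 27
85 = 8Q
Q* = 85/8 = 85/8

85/8


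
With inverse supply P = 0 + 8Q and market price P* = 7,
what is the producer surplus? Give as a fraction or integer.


Minimum supply price (at Q=0): P_min = 0
Quantity supplied at P* = 7:
Q* = (7 - 0)/8 = 7/8
PS = (1/2) * Q* * (P* - P_min)
PS = (1/2) * 7/8 * (7 - 0)
PS = (1/2) * 7/8 * 7 = 49/16

49/16


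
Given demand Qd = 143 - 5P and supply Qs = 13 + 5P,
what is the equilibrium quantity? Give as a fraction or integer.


First find equilibrium price:
143 - 5P = 13 + 5P
P* = 130/10 = 13
Then substitute into demand:
Q* = 143 - 5 * 13 = 78

78


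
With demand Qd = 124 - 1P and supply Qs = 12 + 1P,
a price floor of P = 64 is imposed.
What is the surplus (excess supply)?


At P = 64:
Qd = 124 - 1*64 = 60
Qs = 12 + 1*64 = 76
Surplus = Qs - Qd = 76 - 60 = 16

16


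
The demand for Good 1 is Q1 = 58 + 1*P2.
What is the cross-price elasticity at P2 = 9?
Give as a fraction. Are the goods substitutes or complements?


dQ1/dP2 = 1
At P2 = 9: Q1 = 58 + 1*9 = 67
Exy = (dQ1/dP2)(P2/Q1) = 1 * 9 / 67 = 9/67
Since Exy > 0, the goods are substitutes.

9/67 (substitutes)


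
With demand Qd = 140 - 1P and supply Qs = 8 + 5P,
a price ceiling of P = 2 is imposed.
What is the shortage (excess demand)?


At P = 2:
Qd = 140 - 1*2 = 138
Qs = 8 + 5*2 = 18
Shortage = Qd - Qs = 138 - 18 = 120

120


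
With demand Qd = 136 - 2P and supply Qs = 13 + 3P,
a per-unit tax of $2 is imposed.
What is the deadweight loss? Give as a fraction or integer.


Pre-tax equilibrium quantity: Q* = 434/5
Post-tax equilibrium quantity: Q_tax = 422/5
Reduction in quantity: Q* - Q_tax = 12/5
DWL = (1/2) * tax * (Q* - Q_tax)
DWL = (1/2) * 2 * 12/5 = 12/5

12/5


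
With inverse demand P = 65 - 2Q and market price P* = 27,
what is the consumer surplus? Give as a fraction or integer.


Maximum willingness to pay (at Q=0): P_max = 65
Quantity demanded at P* = 27:
Q* = (65 - 27)/2 = 19
CS = (1/2) * Q* * (P_max - P*)
CS = (1/2) * 19 * (65 - 27)
CS = (1/2) * 19 * 38 = 361

361


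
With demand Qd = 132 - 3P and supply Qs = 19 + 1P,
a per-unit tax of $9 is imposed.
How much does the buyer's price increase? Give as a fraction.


With a per-unit tax, the buyer's price increase depends on relative slopes.
Supply slope: d = 1, Demand slope: b = 3
Buyer's price increase = d * tax / (b + d)
= 1 * 9 / (3 + 1)
= 9 / 4 = 9/4

9/4


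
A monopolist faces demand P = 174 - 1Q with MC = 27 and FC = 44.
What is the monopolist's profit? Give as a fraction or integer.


MR = MC: 174 - 2Q = 27
Q* = 147/2
P* = 174 - 1*147/2 = 201/2
Profit = (P* - MC)*Q* - FC
= (201/2 - 27)*147/2 - 44
= 147/2*147/2 - 44
= 21609/4 - 44 = 21433/4

21433/4


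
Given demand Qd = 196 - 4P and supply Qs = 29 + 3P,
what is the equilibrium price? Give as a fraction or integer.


At equilibrium, Qd = Qs.
196 - 4P = 29 + 3P
196 - 29 = 4P + 3P
167 = 7P
P* = 167/7 = 167/7

167/7


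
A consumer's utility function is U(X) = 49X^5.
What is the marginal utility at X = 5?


MU = dU/dX = 49*5*X^(5-1)
MU = 245*X^4
At X = 5:
MU = 245 * 5^4
MU = 245 * 625 = 153125

153125


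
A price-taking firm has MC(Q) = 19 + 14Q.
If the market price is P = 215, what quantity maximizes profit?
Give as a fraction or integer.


In perfect competition, profit is maximized where P = MC.
215 = 19 + 14Q
196 = 14Q
Q* = 196/14 = 14

14


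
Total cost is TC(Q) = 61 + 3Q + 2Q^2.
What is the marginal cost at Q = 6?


MC = dTC/dQ = 3 + 2*2*Q
At Q = 6:
MC = 3 + 4*6
MC = 3 + 24 = 27

27


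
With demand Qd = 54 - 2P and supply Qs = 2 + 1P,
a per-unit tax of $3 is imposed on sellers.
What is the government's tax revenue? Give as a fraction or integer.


With tax on sellers, new supply: Qs' = 2 + 1(P - 3)
= 1P - 1
New equilibrium quantity:
Q_new = 52/3
Tax revenue = tax * Q_new = 3 * 52/3 = 52

52


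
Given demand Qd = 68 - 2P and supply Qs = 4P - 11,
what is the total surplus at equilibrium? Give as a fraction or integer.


Find equilibrium: 68 - 2P = 4P - 11
68 + 11 = 6P
P* = 79/6 = 79/6
Q* = 4*79/6 - 11 = 125/3
Inverse demand: P = 34 - Q/2, so P_max = 34
Inverse supply: P = 11/4 + Q/4, so P_min = 11/4
CS = (1/2) * 125/3 * (34 - 79/6) = 15625/36
PS = (1/2) * 125/3 * (79/6 - 11/4) = 15625/72
TS = CS + PS = 15625/36 + 15625/72 = 15625/24

15625/24


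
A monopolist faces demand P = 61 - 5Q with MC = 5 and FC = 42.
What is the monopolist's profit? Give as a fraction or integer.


MR = MC: 61 - 10Q = 5
Q* = 28/5
P* = 61 - 5*28/5 = 33
Profit = (P* - MC)*Q* - FC
= (33 - 5)*28/5 - 42
= 28*28/5 - 42
= 784/5 - 42 = 574/5

574/5


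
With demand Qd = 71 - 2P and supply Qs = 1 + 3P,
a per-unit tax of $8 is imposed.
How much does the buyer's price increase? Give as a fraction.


With a per-unit tax, the buyer's price increase depends on relative slopes.
Supply slope: d = 3, Demand slope: b = 2
Buyer's price increase = d * tax / (b + d)
= 3 * 8 / (2 + 3)
= 24 / 5 = 24/5

24/5


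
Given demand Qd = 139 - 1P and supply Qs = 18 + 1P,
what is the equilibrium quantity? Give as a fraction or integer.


First find equilibrium price:
139 - 1P = 18 + 1P
P* = 121/2 = 121/2
Then substitute into demand:
Q* = 139 - 1 * 121/2 = 157/2

157/2


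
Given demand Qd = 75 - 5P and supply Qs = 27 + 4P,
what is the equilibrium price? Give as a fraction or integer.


At equilibrium, Qd = Qs.
75 - 5P = 27 + 4P
75 - 27 = 5P + 4P
48 = 9P
P* = 48/9 = 16/3

16/3


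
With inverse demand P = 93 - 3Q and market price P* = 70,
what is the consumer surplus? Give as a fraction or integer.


Maximum willingness to pay (at Q=0): P_max = 93
Quantity demanded at P* = 70:
Q* = (93 - 70)/3 = 23/3
CS = (1/2) * Q* * (P_max - P*)
CS = (1/2) * 23/3 * (93 - 70)
CS = (1/2) * 23/3 * 23 = 529/6

529/6


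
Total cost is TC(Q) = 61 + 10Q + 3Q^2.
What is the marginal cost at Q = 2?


MC = dTC/dQ = 10 + 2*3*Q
At Q = 2:
MC = 10 + 6*2
MC = 10 + 12 = 22

22


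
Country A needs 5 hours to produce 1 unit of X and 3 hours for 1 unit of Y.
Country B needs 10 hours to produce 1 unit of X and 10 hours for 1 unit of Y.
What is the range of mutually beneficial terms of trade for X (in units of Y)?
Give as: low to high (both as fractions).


Opportunity cost of X for Country A = hours_X / hours_Y = 5/3 = 5/3 units of Y
Opportunity cost of X for Country B = hours_X / hours_Y = 10/10 = 1 units of Y
Terms of trade must be between the two opportunity costs.
Range: 1 to 5/3

1 to 5/3


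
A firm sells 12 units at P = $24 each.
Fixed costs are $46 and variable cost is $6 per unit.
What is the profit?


Total Revenue = P * Q = 24 * 12 = $288
Total Cost = FC + VC*Q = 46 + 6*12 = $118
Profit = TR - TC = 288 - 118 = $170

$170


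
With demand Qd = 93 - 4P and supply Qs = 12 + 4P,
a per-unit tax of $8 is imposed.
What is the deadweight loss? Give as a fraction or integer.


Pre-tax equilibrium quantity: Q* = 105/2
Post-tax equilibrium quantity: Q_tax = 73/2
Reduction in quantity: Q* - Q_tax = 16
DWL = (1/2) * tax * (Q* - Q_tax)
DWL = (1/2) * 8 * 16 = 64

64
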